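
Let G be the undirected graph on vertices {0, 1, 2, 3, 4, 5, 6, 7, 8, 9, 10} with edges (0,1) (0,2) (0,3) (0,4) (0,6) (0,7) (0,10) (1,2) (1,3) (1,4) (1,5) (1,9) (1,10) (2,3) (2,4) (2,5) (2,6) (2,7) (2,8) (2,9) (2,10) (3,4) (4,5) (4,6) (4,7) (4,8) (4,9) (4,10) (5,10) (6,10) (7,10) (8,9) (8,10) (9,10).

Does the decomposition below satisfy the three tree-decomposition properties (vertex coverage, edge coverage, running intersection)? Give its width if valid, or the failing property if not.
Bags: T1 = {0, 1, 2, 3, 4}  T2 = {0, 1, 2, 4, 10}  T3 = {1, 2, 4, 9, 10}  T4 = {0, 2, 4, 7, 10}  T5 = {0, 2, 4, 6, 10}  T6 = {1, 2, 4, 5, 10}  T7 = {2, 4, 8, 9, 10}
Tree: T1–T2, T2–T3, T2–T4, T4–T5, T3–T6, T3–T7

Yes; width 4.

Every vertex of G appears in some bag (union = {0, 1, 2, 3, 4, 5, 6, 7, 8, 9, 10}); every edge is covered by a bag; and for each vertex v the set of bags containing v is connected in the bag tree. The decomposition is therefore valid. The largest bag has 5 vertices, so the width is 4.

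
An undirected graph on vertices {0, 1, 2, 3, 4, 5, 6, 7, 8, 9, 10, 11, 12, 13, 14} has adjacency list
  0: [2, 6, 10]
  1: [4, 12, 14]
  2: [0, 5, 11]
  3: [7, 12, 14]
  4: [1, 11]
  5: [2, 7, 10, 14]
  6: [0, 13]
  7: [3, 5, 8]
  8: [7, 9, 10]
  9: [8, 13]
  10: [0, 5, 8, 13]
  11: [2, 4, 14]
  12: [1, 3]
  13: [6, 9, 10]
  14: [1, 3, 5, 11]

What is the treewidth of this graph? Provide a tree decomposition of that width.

Treewidth 3.
Bags: B1 = {6, 8, 9, 13}  B2 = {6, 8, 10, 13}  B3 = {0, 6, 8, 10}  B4 = {0, 7, 8, 10}  B5 = {0, 5, 7, 10}  B6 = {0, 2, 5, 7}  B7 = {2, 3, 5, 7}  B8 = {2, 3, 5, 14}  B9 = {2, 3, 11, 14}  B10 = {3, 11, 12, 14}  B11 = {1, 11, 12, 14}  B12 = {1, 4, 11, 12}
Tree: B1–B2, B2–B3, B3–B4, B4–B5, B5–B6, B6–B7, B7–B8, B8–B9, B9–B10, B10–B11, B11–B12

Each bag holds 4 vertices, so the decomposition has width 3, which upper-bounds the treewidth. For the lower bound: the 4 vertex sets {6,9,13}, {8}, {10}, {0,2,5,7} are disjoint, each induces a connected subgraph, and every pair is joined by at least one edge of G. Contracting each set to a single vertex therefore yields K_{4} as a minor, and since treewidth is minor-monotone, tw(G) ≥ tw(K_{4}) = 3. Hence tw(G) = 3 exactly.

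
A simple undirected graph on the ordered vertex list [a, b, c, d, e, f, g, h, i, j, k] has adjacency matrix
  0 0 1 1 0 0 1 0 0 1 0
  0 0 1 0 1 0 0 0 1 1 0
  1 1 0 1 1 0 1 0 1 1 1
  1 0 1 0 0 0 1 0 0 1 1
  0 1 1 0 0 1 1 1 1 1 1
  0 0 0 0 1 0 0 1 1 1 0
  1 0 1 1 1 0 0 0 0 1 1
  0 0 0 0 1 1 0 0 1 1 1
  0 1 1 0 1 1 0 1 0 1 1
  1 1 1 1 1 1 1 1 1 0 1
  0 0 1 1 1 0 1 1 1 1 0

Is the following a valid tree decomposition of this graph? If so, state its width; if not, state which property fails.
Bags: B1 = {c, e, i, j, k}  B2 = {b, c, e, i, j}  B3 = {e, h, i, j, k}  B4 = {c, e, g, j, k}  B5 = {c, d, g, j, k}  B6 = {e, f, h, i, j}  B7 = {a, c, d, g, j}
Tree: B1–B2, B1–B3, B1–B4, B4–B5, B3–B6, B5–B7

Yes; width 4.

Checking the three conditions: (i) the bags cover all of {a, b, c, d, e, f, g, h, i, j, k}; (ii) for each edge, some bag contains both endpoints; (iii) the bags containing any fixed vertex form a subtree. All hold, so the decomposition is valid with width 5 − 1 = 4.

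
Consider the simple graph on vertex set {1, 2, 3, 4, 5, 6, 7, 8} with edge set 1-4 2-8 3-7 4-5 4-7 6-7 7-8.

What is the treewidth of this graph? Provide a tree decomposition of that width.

Treewidth 1.
One optimal decomposition is:
Bags: B1 = {6, 7}  B2 = {4, 7}  B3 = {4, 5}  B4 = {3, 7}  B5 = {7, 8}  B6 = {2, 8}  B7 = {1, 4}
Tree: B1–B2, B2–B3, B1–B4, B4–B5, B5–B6, B3–B7

Each bag holds 2 vertices, so the decomposition has width 1, which upper-bounds the treewidth. Any graph with an edge has treewidth ≥ 1, and G has the edge 7–6. Therefore the treewidth is 1.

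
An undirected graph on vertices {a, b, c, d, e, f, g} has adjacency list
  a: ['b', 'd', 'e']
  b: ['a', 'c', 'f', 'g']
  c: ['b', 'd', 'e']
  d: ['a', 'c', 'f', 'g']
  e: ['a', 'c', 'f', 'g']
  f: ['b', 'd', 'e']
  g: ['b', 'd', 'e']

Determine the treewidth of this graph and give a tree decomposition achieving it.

Treewidth 3.
One such decomposition:
Bags: B1 = {b, c, d, e}  B2 = {a, b, d, e}  B3 = {b, d, e, g}  B4 = {b, d, e, f}
Tree: B1–B2, B2–B3, B3–B4

Every bag has size at most 4, so the width is 4 − 1 = 3 and tw(G) ≤ 3. For the lower bound: the 4 vertex sets {b,c}, {a,d}, {e}, {g} are disjoint, each induces a connected subgraph, and every pair is joined by at least one edge of G. Contracting each set to a single vertex therefore yields K_{4} as a minor, and since treewidth is minor-monotone, tw(G) ≥ tw(K_{4}) = 3. Combining the bounds, tw(G) = 3.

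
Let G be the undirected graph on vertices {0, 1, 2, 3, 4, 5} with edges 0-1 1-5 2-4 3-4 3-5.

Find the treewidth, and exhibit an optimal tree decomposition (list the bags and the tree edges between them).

Every bag has size at most 2, so the width is 2 − 1 = 1 and tw(G) ≤ 1. G has an edge, so its treewidth is at least 1. The upper and lower bounds meet at 1, so that is the treewidth.

Treewidth 1.
Bags: B1 = {2, 4}  B2 = {3, 4}  B3 = {3, 5}  B4 = {1, 5}  B5 = {0, 1}
Tree: B1–B2, B2–B3, B3–B4, B4–B5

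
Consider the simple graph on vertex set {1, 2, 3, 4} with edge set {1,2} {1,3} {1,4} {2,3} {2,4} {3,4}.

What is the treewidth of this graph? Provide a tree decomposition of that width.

A single bag containing all 4 vertices is trivially a valid decomposition of width 3. Conversely, {1, 2, 3, 4} is a clique of size 4, and the vertices of any clique must share a bag in every tree decomposition; so some bag has ≥ 4 vertices and tw(G) ≥ 3. Hence tw(G) = 3 exactly.

Treewidth 3.
Bags: B1 = {1, 2, 3, 4}
Tree: (single bag)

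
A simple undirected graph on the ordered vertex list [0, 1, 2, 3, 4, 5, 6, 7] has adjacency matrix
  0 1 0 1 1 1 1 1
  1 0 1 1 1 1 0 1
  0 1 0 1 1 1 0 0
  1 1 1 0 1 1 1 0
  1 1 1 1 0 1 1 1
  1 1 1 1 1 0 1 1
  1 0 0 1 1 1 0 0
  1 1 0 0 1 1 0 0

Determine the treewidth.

A width-4 tree decomposition is:
Bags: B1 = {0, 1, 3, 4, 5}  B2 = {1, 2, 3, 4, 5}  B3 = {0, 3, 4, 5, 6}  B4 = {0, 1, 4, 5, 7}
Tree: B1–B2, B1–B3, B1–B4
Every bag has size at most 5, so the width is 5 − 1 = 4 and tw(G) ≤ 4. For the lower bound, the 5 vertices {0, 1, 3, 4, 5} are pairwise adjacent, and any tree decomposition puts a clique entirely inside one bag — forcing width ≥ 4. Combining the bounds, tw(G) = 4.

4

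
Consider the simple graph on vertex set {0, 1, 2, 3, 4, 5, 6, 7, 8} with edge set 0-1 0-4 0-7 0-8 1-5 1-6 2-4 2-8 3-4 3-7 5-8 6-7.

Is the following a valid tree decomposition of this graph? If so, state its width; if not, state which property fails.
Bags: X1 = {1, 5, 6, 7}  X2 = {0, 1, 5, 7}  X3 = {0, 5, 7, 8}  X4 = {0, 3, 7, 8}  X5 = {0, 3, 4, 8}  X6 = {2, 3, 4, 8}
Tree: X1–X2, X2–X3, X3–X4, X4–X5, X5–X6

Yes; width 3.

Every vertex of G appears in some bag (union = {0, 1, 2, 3, 4, 5, 6, 7, 8}); every edge is covered by a bag; and for each vertex v the set of bags containing v is connected in the bag tree. The decomposition is therefore valid. The largest bag has 4 vertices, so the width is 3.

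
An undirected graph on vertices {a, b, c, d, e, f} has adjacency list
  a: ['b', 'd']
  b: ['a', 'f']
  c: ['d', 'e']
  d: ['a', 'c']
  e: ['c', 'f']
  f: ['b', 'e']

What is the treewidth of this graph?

2

A width-2 tree decomposition is:
Bags: B1 = {b, e, f}  B2 = {b, c, e}  B3 = {b, c, d}  B4 = {a, b, d}
Tree: B1–B2, B2–B3, B3–B4
Each bag holds 3 vertices, so the decomposition has width 2, which upper-bounds the treewidth. The edges b–f–e–c–d–a–b form a cycle, so G is not a tree and its treewidth is at least 2. The upper and lower bounds meet at 2, so that is the treewidth.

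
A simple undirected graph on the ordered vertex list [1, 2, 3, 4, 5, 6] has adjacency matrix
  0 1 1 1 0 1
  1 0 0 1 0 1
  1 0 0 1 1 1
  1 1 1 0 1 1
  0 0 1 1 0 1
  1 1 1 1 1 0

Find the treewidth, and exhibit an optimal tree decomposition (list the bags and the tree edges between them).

The largest bag has 4 vertices, giving width 3; this decomposition certifies tw(G) ≤ 3. For the lower bound, the 4 vertices {1, 2, 4, 6} are pairwise adjacent, and any tree decomposition puts a clique entirely inside one bag — forcing width ≥ 3. Combining the bounds, tw(G) = 3.

Treewidth 3.
One optimal decomposition is:
Bags: B1 = {3, 4, 5, 6}  B2 = {1, 3, 4, 6}  B3 = {1, 2, 4, 6}
Tree: B1–B2, B2–B3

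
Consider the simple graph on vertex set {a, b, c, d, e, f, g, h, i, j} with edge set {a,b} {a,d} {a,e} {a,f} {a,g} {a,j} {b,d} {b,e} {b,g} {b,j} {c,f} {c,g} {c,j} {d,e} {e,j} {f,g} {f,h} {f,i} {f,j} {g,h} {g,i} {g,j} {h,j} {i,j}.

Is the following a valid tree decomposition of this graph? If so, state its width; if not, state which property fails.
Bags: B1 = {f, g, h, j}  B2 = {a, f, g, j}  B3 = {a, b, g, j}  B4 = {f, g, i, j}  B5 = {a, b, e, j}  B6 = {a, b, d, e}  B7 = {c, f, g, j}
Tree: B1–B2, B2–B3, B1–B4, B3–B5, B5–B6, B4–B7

Vertex coverage: the bags together contain {a, b, c, d, e, f, g, h, i, j}, the full vertex set. Edge coverage: each edge of G has both endpoints in at least one bag. Running intersection: for every vertex, the bags containing it form a connected subtree. All three properties hold, so this is a valid tree decomposition of width max|bag| − 1 = 3, and hence tw(G) ≤ 3.

Yes; width 3.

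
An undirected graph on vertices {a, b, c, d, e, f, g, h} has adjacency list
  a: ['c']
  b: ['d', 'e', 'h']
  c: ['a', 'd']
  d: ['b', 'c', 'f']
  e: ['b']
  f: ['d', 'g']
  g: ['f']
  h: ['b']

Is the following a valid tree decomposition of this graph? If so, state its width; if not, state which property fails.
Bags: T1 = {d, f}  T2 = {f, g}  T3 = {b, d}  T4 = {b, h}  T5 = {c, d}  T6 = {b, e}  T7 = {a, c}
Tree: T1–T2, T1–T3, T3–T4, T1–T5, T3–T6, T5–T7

Yes; width 1.

Every vertex of G appears in some bag (union = {a, b, c, d, e, f, g, h}); every edge is covered by a bag; and for each vertex v the set of bags containing v is connected in the bag tree. The decomposition is therefore valid. The largest bag has 2 vertices, so the width is 1.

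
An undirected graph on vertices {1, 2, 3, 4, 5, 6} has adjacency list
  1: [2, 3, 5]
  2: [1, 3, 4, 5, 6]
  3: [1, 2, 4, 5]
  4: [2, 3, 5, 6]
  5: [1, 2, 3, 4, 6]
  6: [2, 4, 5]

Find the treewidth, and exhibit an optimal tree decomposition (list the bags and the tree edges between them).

Treewidth 3.
One such decomposition:
Bags: B1 = {2, 3, 4, 5}  B2 = {2, 4, 5, 6}  B3 = {1, 2, 3, 5}
Tree: B1–B2, B1–B3

Each bag holds 4 vertices, so the decomposition has width 3, which upper-bounds the treewidth. For the lower bound, the 4 vertices {1, 2, 3, 5} are pairwise adjacent, and any tree decomposition puts a clique entirely inside one bag — forcing width ≥ 3. Combining the bounds, tw(G) = 3.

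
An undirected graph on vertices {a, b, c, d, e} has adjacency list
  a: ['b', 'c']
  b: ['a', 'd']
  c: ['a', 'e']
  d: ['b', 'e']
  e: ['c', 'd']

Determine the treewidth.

A width-2 tree decomposition is:
Bags: B1 = {a, c, e}  B2 = {a, d, e}  B3 = {a, b, d}
Tree: B1–B2, B2–B3
Every bag has size at most 3, so the width is 3 − 1 = 2 and tw(G) ≤ 2. For the lower bound, G contains the cycle a–c–e–d–b–a, so G is not a forest; only forests have treewidth ≤ 1, hence tw(G) ≥ 2. Hence tw(G) = 2 exactly.

2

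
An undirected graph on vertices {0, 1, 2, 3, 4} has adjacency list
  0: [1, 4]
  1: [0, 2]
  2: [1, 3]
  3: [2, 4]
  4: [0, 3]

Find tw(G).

A width-2 tree decomposition is:
Bags: B1 = {1, 2, 3}  B2 = {0, 1, 3}  B3 = {0, 3, 4}
Tree: B1–B2, B2–B3
The largest bag has 3 vertices, giving width 2; this decomposition certifies tw(G) ≤ 2. Since 3–2–1–0–4–3 is a cycle in G, G is not acyclic. Forests are exactly the graphs of treewidth ≤ 1, so tw(G) ≥ 2. Therefore the treewidth is 2.

2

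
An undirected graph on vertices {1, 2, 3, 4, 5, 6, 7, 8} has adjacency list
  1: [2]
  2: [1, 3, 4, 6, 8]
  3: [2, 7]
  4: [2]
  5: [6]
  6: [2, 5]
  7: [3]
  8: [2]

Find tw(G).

A width-1 tree decomposition is:
Bags: B1 = {2, 4}  B2 = {2, 3}  B3 = {2, 6}  B4 = {1, 2}  B5 = {2, 8}  B6 = {5, 6}  B7 = {3, 7}
Tree: B1–B2, B1–B3, B3–B4, B4–B5, B3–B6, B2–B7
Each bag holds 2 vertices, so the decomposition has width 1, which upper-bounds the treewidth. Since G has at least one edge (e.g. 2–4), it is not an edgeless graph, so tw(G) ≥ 1. The upper and lower bounds meet at 1, so that is the treewidth.

1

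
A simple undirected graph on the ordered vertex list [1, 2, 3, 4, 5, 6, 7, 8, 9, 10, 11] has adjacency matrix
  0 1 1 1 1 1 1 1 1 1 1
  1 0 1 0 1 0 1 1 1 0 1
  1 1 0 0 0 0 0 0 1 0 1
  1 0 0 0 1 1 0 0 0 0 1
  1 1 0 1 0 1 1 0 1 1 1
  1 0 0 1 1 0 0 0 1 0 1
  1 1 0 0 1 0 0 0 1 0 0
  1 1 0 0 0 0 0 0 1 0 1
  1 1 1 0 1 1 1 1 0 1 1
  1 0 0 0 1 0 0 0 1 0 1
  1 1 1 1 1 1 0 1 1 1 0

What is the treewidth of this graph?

4

A width-4 tree decomposition is:
Bags: B1 = {1, 4, 5, 6, 11}  B2 = {1, 5, 6, 9, 11}  B3 = {1, 2, 5, 9, 11}  B4 = {1, 5, 9, 10, 11}  B5 = {1, 2, 3, 9, 11}  B6 = {1, 2, 8, 9, 11}  B7 = {1, 2, 5, 7, 9}
Tree: B1–B2, B2–B3, B3–B4, B3–B5, B3–B6, B3–B7
Each bag holds 5 vertices, so the decomposition has width 4, which upper-bounds the treewidth. For the lower bound, the 5 vertices {1, 2, 8, 9, 11} are pairwise adjacent, and any tree decomposition puts a clique entirely inside one bag — forcing width ≥ 4. Combining the bounds, tw(G) = 4.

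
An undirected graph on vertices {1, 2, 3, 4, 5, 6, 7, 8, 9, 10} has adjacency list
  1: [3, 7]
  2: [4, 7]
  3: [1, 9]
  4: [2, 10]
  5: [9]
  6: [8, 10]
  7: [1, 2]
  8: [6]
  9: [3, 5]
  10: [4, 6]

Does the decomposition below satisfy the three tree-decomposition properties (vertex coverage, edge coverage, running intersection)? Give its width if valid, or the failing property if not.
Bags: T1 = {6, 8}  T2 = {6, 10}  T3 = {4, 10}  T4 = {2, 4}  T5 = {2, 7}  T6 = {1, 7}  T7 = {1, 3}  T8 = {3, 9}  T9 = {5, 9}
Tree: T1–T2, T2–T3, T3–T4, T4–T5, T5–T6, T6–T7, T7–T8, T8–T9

Yes; width 1.

Every vertex of G appears in some bag (union = {1, 2, 3, 4, 5, 6, 7, 8, 9, 10}); every edge is covered by a bag; and for each vertex v the set of bags containing v is connected in the bag tree. The decomposition is therefore valid. The largest bag has 2 vertices, so the width is 1.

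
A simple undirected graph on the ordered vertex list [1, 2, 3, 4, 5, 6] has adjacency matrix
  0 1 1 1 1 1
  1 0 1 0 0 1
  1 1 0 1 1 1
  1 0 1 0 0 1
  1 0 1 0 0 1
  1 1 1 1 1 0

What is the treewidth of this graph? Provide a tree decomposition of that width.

Each bag holds 4 vertices, so the decomposition has width 3, which upper-bounds the treewidth. On the other hand G contains the 4-clique {1, 2, 3, 6}. A clique must lie in a single bag of any decomposition, so no decomposition can have width below 3. Combining the bounds, tw(G) = 3.

Treewidth 3.
One such decomposition:
Bags: B1 = {1, 2, 3, 6}  B2 = {1, 3, 4, 6}  B3 = {1, 3, 5, 6}
Tree: B1–B2, B1–B3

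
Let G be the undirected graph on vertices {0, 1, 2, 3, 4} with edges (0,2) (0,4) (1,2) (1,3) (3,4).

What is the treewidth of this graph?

2

A width-2 tree decomposition is:
Bags: B1 = {0, 2, 4}  B2 = {2, 3, 4}  B3 = {1, 2, 3}
Tree: B1–B2, B2–B3
The largest bag has 3 vertices, giving width 2; this decomposition certifies tw(G) ≤ 2. Since 2–0–4–3–1–2 is a cycle in G, G is not acyclic. Forests are exactly the graphs of treewidth ≤ 1, so tw(G) ≥ 2. Combining the bounds, tw(G) = 2.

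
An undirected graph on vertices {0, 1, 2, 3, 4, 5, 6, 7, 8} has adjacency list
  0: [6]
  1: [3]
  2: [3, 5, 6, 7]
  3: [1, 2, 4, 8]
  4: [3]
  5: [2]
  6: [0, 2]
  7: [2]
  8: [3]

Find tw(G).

A width-1 tree decomposition is:
Bags: B1 = {2, 3}  B2 = {2, 6}  B3 = {3, 4}  B4 = {2, 7}  B5 = {1, 3}  B6 = {0, 6}  B7 = {3, 8}  B8 = {2, 5}
Tree: B1–B2, B1–B3, B2–B4, B3–B5, B2–B6, B5–B7, B1–B8
Each bag holds 2 vertices, so the decomposition has width 1, which upper-bounds the treewidth. Since G has at least one edge (e.g. 2–3), it is not an edgeless graph, so tw(G) ≥ 1. Therefore the treewidth is 1.

1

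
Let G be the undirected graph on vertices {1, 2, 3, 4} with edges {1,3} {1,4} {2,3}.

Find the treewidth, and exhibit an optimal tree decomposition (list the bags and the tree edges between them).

Every bag has size at most 2, so the width is 2 − 1 = 1 and tw(G) ≤ 1. G has an edge, so its treewidth is at least 1. Combining the bounds, tw(G) = 1.

Treewidth 1.
One optimal decomposition is:
Bags: B1 = {1, 3}  B2 = {2, 3}  B3 = {1, 4}
Tree: B1–B2, B1–B3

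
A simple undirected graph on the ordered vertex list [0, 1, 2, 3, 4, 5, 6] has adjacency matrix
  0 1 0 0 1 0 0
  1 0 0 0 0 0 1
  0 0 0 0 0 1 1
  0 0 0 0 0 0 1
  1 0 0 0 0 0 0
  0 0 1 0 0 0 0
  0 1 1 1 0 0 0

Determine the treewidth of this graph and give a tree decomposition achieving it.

Every bag has size at most 2, so the width is 2 − 1 = 1 and tw(G) ≤ 1. Since G has at least one edge (e.g. 2–6), it is not an edgeless graph, so tw(G) ≥ 1. Combining the bounds, tw(G) = 1.

Treewidth 1.
One such decomposition:
Bags: B1 = {2, 6}  B2 = {2, 5}  B3 = {1, 6}  B4 = {3, 6}  B5 = {0, 1}  B6 = {0, 4}
Tree: B1–B2, B1–B3, B3–B4, B3–B5, B5–B6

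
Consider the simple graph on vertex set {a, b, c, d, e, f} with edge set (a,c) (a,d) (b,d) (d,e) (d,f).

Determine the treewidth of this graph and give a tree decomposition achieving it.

Treewidth 1.
One optimal decomposition is:
Bags: B1 = {d, f}  B2 = {a, d}  B3 = {a, c}  B4 = {d, e}  B5 = {b, d}
Tree: B1–B2, B2–B3, B2–B4, B4–B5

The largest bag has 2 vertices, giving width 1; this decomposition certifies tw(G) ≤ 1. Any graph with an edge has treewidth ≥ 1, and G has the edge f–d. Combining the bounds, tw(G) = 1.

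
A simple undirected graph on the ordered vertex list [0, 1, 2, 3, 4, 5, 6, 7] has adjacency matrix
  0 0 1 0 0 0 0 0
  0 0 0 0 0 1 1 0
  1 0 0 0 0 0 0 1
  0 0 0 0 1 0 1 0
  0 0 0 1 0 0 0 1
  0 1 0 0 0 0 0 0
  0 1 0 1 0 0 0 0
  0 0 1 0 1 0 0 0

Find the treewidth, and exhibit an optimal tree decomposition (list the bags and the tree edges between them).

Treewidth 1.
Bags: B1 = {0, 2}  B2 = {2, 7}  B3 = {4, 7}  B4 = {3, 4}  B5 = {3, 6}  B6 = {1, 6}  B7 = {1, 5}
Tree: B1–B2, B2–B3, B3–B4, B4–B5, B5–B6, B6–B7

The largest bag has 2 vertices, giving width 1; this decomposition certifies tw(G) ≤ 1. Since G has at least one edge (e.g. 0–2), it is not an edgeless graph, so tw(G) ≥ 1. Therefore the treewidth is 1.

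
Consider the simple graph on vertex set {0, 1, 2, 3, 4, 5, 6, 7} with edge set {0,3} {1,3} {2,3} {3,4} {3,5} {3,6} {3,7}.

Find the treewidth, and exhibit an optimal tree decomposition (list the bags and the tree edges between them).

Every bag has size at most 2, so the width is 2 − 1 = 1 and tw(G) ≤ 1. Since G has at least one edge (e.g. 1–3), it is not an edgeless graph, so tw(G) ≥ 1. Therefore the treewidth is 1.

Treewidth 1.
One optimal decomposition is:
Bags: B1 = {1, 3}  B2 = {0, 3}  B3 = {3, 4}  B4 = {2, 3}  B5 = {3, 5}  B6 = {3, 6}  B7 = {3, 7}
Tree: B1–B2, B2–B3, B1–B4, B2–B5, B2–B6, B2–B7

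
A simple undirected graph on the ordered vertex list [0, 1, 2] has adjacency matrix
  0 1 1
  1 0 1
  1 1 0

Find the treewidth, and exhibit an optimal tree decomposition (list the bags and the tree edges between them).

With just one bag of size 3, the width is 3 − 1 = 2, so tw(G) ≤ 2. For the lower bound, the 3 vertices {0, 1, 2} are pairwise adjacent, and any tree decomposition puts a clique entirely inside one bag — forcing width ≥ 2. The upper and lower bounds meet at 2, so that is the treewidth.

Treewidth 2.
One optimal decomposition is:
Bags: B1 = {0, 1, 2}
Tree: (single bag)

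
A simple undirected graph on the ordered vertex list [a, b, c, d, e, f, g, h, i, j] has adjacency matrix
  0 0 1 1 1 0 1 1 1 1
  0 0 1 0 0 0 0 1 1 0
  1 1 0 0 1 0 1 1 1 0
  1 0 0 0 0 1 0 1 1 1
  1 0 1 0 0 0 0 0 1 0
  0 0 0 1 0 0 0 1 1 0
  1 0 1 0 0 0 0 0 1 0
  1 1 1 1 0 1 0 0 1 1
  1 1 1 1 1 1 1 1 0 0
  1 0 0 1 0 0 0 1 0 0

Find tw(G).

3

A width-3 tree decomposition is:
Bags: B1 = {a, d, h, i}  B2 = {a, d, h, j}  B3 = {a, c, h, i}  B4 = {d, f, h, i}  B5 = {a, c, e, i}  B6 = {b, c, h, i}  B7 = {a, c, g, i}
Tree: B1–B2, B1–B3, B1–B4, B3–B5, B3–B6, B5–B7
Each bag holds 4 vertices, so the decomposition has width 3, which upper-bounds the treewidth. On the other hand G contains the 4-clique {a, d, h, j}. A clique must lie in a single bag of any decomposition, so no decomposition can have width below 3. Hence tw(G) = 3 exactly.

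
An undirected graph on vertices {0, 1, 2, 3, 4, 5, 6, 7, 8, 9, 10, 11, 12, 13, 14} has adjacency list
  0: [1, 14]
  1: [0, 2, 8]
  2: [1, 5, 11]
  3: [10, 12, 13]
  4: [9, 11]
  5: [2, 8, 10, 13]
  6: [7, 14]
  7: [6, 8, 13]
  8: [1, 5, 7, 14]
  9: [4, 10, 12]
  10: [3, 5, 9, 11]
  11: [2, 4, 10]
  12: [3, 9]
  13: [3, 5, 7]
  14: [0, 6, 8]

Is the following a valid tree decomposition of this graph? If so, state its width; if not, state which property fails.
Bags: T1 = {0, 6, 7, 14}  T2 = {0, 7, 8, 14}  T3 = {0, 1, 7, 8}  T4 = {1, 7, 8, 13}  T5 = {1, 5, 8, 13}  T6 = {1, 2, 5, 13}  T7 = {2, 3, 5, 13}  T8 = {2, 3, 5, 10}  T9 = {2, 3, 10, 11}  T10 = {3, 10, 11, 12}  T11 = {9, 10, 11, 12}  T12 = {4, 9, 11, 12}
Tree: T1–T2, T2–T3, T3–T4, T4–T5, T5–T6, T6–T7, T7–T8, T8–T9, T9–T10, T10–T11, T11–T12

Yes; width 3.

Checking the three conditions: (i) the bags cover all of {0, 1, 2, 3, 4, 5, 6, 7, 8, 9, 10, 11, 12, 13, 14}; (ii) for each edge, some bag contains both endpoints; (iii) the bags containing any fixed vertex form a subtree. All hold, so the decomposition is valid with width 4 − 1 = 3.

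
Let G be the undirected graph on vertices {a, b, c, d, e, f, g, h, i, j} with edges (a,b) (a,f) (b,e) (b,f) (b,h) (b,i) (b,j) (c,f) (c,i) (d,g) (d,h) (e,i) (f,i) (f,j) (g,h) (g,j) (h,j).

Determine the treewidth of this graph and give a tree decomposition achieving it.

Every bag has size at most 3, so the width is 3 − 1 = 2 and tw(G) ≤ 2. On the other hand G contains the 3-clique {d, g, h}. A clique must lie in a single bag of any decomposition, so no decomposition can have width below 2. Combining the bounds, tw(G) = 2.

Treewidth 2.
One optimal decomposition is:
Bags: B1 = {g, h, j}  B2 = {b, h, j}  B3 = {b, f, j}  B4 = {d, g, h}  B5 = {a, b, f}  B6 = {b, f, i}  B7 = {b, e, i}  B8 = {c, f, i}
Tree: B1–B2, B2–B3, B1–B4, B3–B5, B3–B6, B6–B7, B6–B8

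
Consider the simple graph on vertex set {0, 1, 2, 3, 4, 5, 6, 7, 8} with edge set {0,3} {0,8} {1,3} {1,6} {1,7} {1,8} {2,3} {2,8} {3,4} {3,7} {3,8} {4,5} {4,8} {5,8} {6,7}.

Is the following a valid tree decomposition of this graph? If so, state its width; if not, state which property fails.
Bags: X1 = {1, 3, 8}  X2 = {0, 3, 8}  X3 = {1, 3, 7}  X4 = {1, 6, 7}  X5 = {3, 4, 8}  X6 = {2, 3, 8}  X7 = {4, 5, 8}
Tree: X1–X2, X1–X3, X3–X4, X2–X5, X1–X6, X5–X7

Yes; width 2.

Checking the three conditions: (i) the bags cover all of {0, 1, 2, 3, 4, 5, 6, 7, 8}; (ii) for each edge, some bag contains both endpoints; (iii) the bags containing any fixed vertex form a subtree. All hold, so the decomposition is valid with width 3 − 1 = 2.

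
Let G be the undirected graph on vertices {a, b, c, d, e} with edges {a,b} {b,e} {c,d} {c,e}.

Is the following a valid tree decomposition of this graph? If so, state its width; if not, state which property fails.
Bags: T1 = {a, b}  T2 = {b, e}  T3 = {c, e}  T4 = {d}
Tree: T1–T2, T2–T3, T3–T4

A tree decomposition must satisfy three properties: every vertex lies in some bag; for every edge, both endpoints lie together in some bag; and for every vertex, the bags containing it form a connected subtree. Here edge (c,d) lies in no bag, so the decomposition is invalid.

No — edge (c,d) lies in no bag.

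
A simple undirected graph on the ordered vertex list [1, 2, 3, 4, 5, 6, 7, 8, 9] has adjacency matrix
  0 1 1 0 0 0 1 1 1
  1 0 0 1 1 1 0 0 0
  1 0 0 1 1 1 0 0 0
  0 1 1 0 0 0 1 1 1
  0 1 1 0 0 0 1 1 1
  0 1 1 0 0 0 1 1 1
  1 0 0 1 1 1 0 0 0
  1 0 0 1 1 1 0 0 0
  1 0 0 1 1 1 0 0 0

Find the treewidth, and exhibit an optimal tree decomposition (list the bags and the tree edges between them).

Treewidth 4.
Bags: B1 = {1, 2, 4, 5, 6}  B2 = {1, 4, 5, 6, 8}  B3 = {1, 4, 5, 6, 9}  B4 = {1, 3, 4, 5, 6}  B5 = {1, 4, 5, 6, 7}
Tree: B1–B2, B2–B3, B3–B4, B4–B5

Every bag has size at most 5, so the width is 5 − 1 = 4 and tw(G) ≤ 4. For the lower bound: the 5 vertex sets {2,5}, {4,8}, {1,9}, {6}, {3} are disjoint, each induces a connected subgraph, and every pair is joined by at least one edge of G. Contracting each set to a single vertex therefore yields K_{5} as a minor, and since treewidth is minor-monotone, tw(G) ≥ tw(K_{5}) = 4. Therefore the treewidth is 4.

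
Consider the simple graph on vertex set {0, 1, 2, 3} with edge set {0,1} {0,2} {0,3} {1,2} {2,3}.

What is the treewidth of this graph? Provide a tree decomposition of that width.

Treewidth 2.
One such decomposition:
Bags: B1 = {0, 1, 2}  B2 = {0, 2, 3}
Tree: B1–B2

Each bag holds 3 vertices, so the decomposition has width 2, which upper-bounds the treewidth. For the lower bound, the 3 vertices {0, 1, 2} are pairwise adjacent, and any tree decomposition puts a clique entirely inside one bag — forcing width ≥ 2. Hence tw(G) = 2 exactly.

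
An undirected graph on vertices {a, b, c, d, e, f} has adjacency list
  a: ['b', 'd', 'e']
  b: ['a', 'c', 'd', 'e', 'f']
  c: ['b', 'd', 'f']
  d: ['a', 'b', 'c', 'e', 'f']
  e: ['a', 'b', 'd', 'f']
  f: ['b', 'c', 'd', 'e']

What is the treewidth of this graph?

3

A width-3 tree decomposition is:
Bags: B1 = {b, c, d, f}  B2 = {b, d, e, f}  B3 = {a, b, d, e}
Tree: B1–B2, B2–B3
Each bag holds 4 vertices, so the decomposition has width 3, which upper-bounds the treewidth. For the lower bound, the 4 vertices {a, b, d, e} are pairwise adjacent, and any tree decomposition puts a clique entirely inside one bag — forcing width ≥ 3. The upper and lower bounds meet at 3, so that is the treewidth.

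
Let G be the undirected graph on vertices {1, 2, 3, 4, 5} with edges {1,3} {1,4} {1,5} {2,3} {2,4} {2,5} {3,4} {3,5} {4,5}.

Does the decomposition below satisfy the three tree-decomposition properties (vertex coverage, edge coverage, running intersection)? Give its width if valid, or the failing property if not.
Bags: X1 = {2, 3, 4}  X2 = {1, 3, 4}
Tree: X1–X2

A tree decomposition must satisfy three properties: every vertex lies in some bag; for every edge, both endpoints lie together in some bag; and for every vertex, the bags containing it form a connected subtree. Here vertex 5 appears in no bag, so the decomposition is invalid.

No — vertex 5 appears in no bag.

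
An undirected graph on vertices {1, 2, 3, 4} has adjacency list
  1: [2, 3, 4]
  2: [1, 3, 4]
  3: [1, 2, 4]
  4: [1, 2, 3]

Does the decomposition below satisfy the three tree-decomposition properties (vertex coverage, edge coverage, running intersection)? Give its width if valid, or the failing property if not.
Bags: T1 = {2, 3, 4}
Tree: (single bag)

No — vertex 1 appears in no bag.

A tree decomposition must satisfy three properties: every vertex lies in some bag; for every edge, both endpoints lie together in some bag; and for every vertex, the bags containing it form a connected subtree. Here vertex 1 appears in no bag, so the decomposition is invalid.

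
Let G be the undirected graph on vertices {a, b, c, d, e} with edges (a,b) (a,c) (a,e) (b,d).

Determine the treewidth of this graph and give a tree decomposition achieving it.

Every bag has size at most 2, so the width is 2 − 1 = 1 and tw(G) ≤ 1. Since G has at least one edge (e.g. d–b), it is not an edgeless graph, so tw(G) ≥ 1. The upper and lower bounds meet at 1, so that is the treewidth.

Treewidth 1.
One optimal decomposition is:
Bags: B1 = {b, d}  B2 = {a, b}  B3 = {a, e}  B4 = {a, c}
Tree: B1–B2, B2–B3, B2–B4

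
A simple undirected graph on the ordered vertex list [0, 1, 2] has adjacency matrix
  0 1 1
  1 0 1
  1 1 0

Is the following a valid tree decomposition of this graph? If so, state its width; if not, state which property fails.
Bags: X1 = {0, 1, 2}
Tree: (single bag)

Checking the three conditions: (i) the bags cover all of {0, 1, 2}; (ii) for each edge, some bag contains both endpoints; (iii) the bags containing any fixed vertex form a subtree. All hold, so the decomposition is valid with width 3 − 1 = 2.

Yes; width 2.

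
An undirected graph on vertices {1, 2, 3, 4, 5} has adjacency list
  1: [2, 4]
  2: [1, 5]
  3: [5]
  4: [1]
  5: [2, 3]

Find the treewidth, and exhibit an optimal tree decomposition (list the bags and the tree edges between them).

Treewidth 1.
One optimal decomposition is:
Bags: B1 = {3, 5}  B2 = {2, 5}  B3 = {1, 2}  B4 = {1, 4}
Tree: B1–B2, B2–B3, B3–B4

Each bag holds 2 vertices, so the decomposition has width 1, which upper-bounds the treewidth. Any graph with an edge has treewidth ≥ 1, and G has the edge 3–5. Combining the bounds, tw(G) = 1.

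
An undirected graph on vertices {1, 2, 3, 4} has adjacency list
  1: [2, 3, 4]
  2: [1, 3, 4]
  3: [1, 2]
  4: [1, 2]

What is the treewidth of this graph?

2

A width-2 tree decomposition is:
Bags: B1 = {1, 2, 3}  B2 = {1, 2, 4}
Tree: B1–B2
The largest bag has 3 vertices, giving width 2; this decomposition certifies tw(G) ≤ 2. Conversely, {1, 2, 3} is a clique of size 3, and the vertices of any clique must share a bag in every tree decomposition; so some bag has ≥ 3 vertices and tw(G) ≥ 2. Combining the bounds, tw(G) = 2.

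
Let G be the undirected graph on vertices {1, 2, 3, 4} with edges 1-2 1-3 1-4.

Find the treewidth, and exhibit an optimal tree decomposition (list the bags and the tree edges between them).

Treewidth 1.
Bags: B1 = {1, 3}  B2 = {1, 2}  B3 = {1, 4}
Tree: B1–B2, B1–B3

The largest bag has 2 vertices, giving width 1; this decomposition certifies tw(G) ≤ 1. G has an edge, so its treewidth is at least 1. Combining the bounds, tw(G) = 1.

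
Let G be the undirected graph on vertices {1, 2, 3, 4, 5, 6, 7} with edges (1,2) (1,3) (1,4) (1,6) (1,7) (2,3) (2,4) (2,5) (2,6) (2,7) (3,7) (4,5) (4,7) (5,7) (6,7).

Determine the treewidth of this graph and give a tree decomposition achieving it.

Treewidth 3.
Bags: B1 = {1, 2, 4, 7}  B2 = {1, 2, 3, 7}  B3 = {1, 2, 6, 7}  B4 = {2, 4, 5, 7}
Tree: B1–B2, B2–B3, B1–B4

The largest bag has 4 vertices, giving width 3; this decomposition certifies tw(G) ≤ 3. For the lower bound, the 4 vertices {1, 2, 3, 7} are pairwise adjacent, and any tree decomposition puts a clique entirely inside one bag — forcing width ≥ 3. The upper and lower bounds meet at 3, so that is the treewidth.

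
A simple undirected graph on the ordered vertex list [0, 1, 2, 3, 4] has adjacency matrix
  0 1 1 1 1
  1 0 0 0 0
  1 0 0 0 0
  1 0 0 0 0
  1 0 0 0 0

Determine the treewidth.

A width-1 tree decomposition is:
Bags: B1 = {0, 1}  B2 = {0, 2}  B3 = {0, 3}  B4 = {0, 4}
Tree: B1–B2, B1–B3, B3–B4
The largest bag has 2 vertices, giving width 1; this decomposition certifies tw(G) ≤ 1. G has an edge, so its treewidth is at least 1. Combining the bounds, tw(G) = 1.

1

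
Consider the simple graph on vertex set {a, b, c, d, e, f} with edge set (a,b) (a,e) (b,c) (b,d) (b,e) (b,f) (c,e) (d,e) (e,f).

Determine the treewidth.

2

A width-2 tree decomposition is:
Bags: B1 = {a, b, e}  B2 = {b, c, e}  B3 = {b, d, e}  B4 = {b, e, f}
Tree: B1–B2, B2–B3, B3–B4
Every bag has size at most 3, so the width is 3 − 1 = 2 and tw(G) ≤ 2. On the other hand G contains the 3-clique {b, d, e}. A clique must lie in a single bag of any decomposition, so no decomposition can have width below 2. The upper and lower bounds meet at 2, so that is the treewidth.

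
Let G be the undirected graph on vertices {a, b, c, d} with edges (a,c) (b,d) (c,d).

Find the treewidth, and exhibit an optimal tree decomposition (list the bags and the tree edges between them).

Treewidth 1.
One such decomposition:
Bags: B1 = {c, d}  B2 = {b, d}  B3 = {a, c}
Tree: B1–B2, B1–B3

Every bag has size at most 2, so the width is 2 − 1 = 1 and tw(G) ≤ 1. Any graph with an edge has treewidth ≥ 1, and G has the edge d–c. Hence tw(G) = 1 exactly.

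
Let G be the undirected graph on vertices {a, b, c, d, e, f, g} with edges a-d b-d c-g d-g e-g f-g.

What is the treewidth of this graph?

A width-1 tree decomposition is:
Bags: B1 = {a, d}  B2 = {d, g}  B3 = {b, d}  B4 = {f, g}  B5 = {e, g}  B6 = {c, g}
Tree: B1–B2, B1–B3, B2–B4, B2–B5, B2–B6
Every bag has size at most 2, so the width is 2 − 1 = 1 and tw(G) ≤ 1. Any graph with an edge has treewidth ≥ 1, and G has the edge d–a. The upper and lower bounds meet at 1, so that is the treewidth.

1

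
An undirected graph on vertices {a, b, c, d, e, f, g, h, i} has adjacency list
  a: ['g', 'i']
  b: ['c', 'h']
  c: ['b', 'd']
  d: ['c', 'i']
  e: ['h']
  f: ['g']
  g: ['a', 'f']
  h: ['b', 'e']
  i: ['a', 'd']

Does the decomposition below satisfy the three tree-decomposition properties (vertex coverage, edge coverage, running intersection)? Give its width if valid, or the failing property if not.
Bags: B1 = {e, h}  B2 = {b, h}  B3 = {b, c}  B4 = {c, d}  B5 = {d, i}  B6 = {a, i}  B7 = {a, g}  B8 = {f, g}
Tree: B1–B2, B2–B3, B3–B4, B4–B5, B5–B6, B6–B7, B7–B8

Every vertex of G appears in some bag (union = {a, b, c, d, e, f, g, h, i}); every edge is covered by a bag; and for each vertex v the set of bags containing v is connected in the bag tree. The decomposition is therefore valid. The largest bag has 2 vertices, so the width is 1.

Yes; width 1.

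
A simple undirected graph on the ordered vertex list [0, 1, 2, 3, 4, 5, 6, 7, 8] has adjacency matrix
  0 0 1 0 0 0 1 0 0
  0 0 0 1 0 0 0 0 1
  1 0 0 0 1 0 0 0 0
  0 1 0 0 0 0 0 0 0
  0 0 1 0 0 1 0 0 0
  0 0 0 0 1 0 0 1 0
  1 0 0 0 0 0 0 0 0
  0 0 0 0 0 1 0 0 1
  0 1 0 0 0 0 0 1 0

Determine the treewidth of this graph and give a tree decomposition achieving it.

Treewidth 1.
One such decomposition:
Bags: B1 = {1, 3}  B2 = {1, 8}  B3 = {7, 8}  B4 = {5, 7}  B5 = {4, 5}  B6 = {2, 4}  B7 = {0, 2}  B8 = {0, 6}
Tree: B1–B2, B2–B3, B3–B4, B4–B5, B5–B6, B6–B7, B7–B8

Every bag has size at most 2, so the width is 2 − 1 = 1 and tw(G) ≤ 1. G has an edge, so its treewidth is at least 1. The upper and lower bounds meet at 1, so that is the treewidth.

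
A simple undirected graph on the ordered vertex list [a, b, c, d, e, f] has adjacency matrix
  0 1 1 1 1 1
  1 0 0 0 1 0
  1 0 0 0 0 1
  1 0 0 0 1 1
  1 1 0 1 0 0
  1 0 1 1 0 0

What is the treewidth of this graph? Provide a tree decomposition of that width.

The largest bag has 3 vertices, giving width 2; this decomposition certifies tw(G) ≤ 2. For the lower bound, the 3 vertices {a, d, e} are pairwise adjacent, and any tree decomposition puts a clique entirely inside one bag — forcing width ≥ 2. The upper and lower bounds meet at 2, so that is the treewidth.

Treewidth 2.
One such decomposition:
Bags: B1 = {a, d, f}  B2 = {a, d, e}  B3 = {a, c, f}  B4 = {a, b, e}
Tree: B1–B2, B1–B3, B2–B4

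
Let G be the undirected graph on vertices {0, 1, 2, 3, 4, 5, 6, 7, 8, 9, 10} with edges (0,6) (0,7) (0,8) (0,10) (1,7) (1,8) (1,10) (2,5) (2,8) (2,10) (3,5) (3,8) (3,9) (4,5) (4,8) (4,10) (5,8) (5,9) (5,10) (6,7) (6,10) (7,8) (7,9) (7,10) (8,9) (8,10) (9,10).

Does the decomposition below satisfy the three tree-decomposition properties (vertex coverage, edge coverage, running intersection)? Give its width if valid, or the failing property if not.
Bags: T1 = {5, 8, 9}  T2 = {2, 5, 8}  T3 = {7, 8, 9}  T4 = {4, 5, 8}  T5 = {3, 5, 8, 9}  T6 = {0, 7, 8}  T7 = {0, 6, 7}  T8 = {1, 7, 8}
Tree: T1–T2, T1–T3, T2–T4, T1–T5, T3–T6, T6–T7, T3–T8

A tree decomposition must satisfy three properties: every vertex lies in some bag; for every edge, both endpoints lie together in some bag; and for every vertex, the bags containing it form a connected subtree. Here vertex 10 appears in no bag, so the decomposition is invalid.

No — vertex 10 appears in no bag.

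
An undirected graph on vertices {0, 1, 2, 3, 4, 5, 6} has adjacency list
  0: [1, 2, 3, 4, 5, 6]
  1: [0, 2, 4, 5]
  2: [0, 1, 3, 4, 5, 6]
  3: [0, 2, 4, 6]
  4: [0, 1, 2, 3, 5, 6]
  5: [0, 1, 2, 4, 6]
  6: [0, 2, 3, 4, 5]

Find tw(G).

A width-4 tree decomposition is:
Bags: B1 = {0, 2, 4, 5, 6}  B2 = {0, 1, 2, 4, 5}  B3 = {0, 2, 3, 4, 6}
Tree: B1–B2, B1–B3
The largest bag has 5 vertices, giving width 4; this decomposition certifies tw(G) ≤ 4. Conversely, {0, 2, 3, 4, 6} is a clique of size 5, and the vertices of any clique must share a bag in every tree decomposition; so some bag has ≥ 5 vertices and tw(G) ≥ 4. Therefore the treewidth is 4.

4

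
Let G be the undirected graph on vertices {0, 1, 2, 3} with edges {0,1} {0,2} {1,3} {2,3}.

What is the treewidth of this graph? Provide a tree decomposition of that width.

Treewidth 2.
One such decomposition:
Bags: B1 = {0, 2, 3}  B2 = {0, 1, 3}
Tree: B1–B2

Each bag holds 3 vertices, so the decomposition has width 2, which upper-bounds the treewidth. For the lower bound, G contains the cycle 3–2–0–1–3, so G is not a forest; only forests have treewidth ≤ 1, hence tw(G) ≥ 2. The upper and lower bounds meet at 2, so that is the treewidth.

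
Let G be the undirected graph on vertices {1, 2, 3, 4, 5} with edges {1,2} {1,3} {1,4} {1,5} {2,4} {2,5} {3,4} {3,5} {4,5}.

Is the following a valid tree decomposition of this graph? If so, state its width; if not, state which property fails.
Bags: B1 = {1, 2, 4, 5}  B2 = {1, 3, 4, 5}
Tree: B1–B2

Checking the three conditions: (i) the bags cover all of {1, 2, 3, 4, 5}; (ii) for each edge, some bag contains both endpoints; (iii) the bags containing any fixed vertex form a subtree. All hold, so the decomposition is valid with width 4 − 1 = 3.

Yes; width 3.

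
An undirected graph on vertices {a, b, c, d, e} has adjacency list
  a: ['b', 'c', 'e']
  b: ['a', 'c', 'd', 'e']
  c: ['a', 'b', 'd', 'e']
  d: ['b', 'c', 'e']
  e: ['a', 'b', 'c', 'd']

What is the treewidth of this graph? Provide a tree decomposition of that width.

Treewidth 3.
One optimal decomposition is:
Bags: B1 = {a, b, c, e}  B2 = {b, c, d, e}
Tree: B1–B2

Each bag holds 4 vertices, so the decomposition has width 3, which upper-bounds the treewidth. On the other hand G contains the 4-clique {b, c, d, e}. A clique must lie in a single bag of any decomposition, so no decomposition can have width below 3. Hence tw(G) = 3 exactly.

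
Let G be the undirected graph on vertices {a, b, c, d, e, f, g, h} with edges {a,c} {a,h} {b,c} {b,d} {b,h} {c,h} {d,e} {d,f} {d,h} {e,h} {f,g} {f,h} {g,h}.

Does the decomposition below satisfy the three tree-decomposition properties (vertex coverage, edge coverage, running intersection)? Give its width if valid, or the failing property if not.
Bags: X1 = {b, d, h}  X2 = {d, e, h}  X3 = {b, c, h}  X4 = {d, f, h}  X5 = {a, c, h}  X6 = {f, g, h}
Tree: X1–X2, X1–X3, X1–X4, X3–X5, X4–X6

Yes; width 2.

Every vertex of G appears in some bag (union = {a, b, c, d, e, f, g, h}); every edge is covered by a bag; and for each vertex v the set of bags containing v is connected in the bag tree. The decomposition is therefore valid. The largest bag has 3 vertices, so the width is 2.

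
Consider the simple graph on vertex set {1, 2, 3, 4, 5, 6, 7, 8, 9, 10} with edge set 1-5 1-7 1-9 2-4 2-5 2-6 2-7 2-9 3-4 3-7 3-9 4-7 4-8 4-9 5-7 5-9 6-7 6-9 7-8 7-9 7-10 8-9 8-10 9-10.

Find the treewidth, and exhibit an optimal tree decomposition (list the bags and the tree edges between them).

The largest bag has 4 vertices, giving width 3; this decomposition certifies tw(G) ≤ 3. Conversely, {1, 5, 7, 9} is a clique of size 4, and the vertices of any clique must share a bag in every tree decomposition; so some bag has ≥ 4 vertices and tw(G) ≥ 3. Hence tw(G) = 3 exactly.

Treewidth 3.
One such decomposition:
Bags: B1 = {2, 5, 7, 9}  B2 = {2, 4, 7, 9}  B3 = {4, 7, 8, 9}  B4 = {2, 6, 7, 9}  B5 = {7, 8, 9, 10}  B6 = {3, 4, 7, 9}  B7 = {1, 5, 7, 9}
Tree: B1–B2, B2–B3, B1–B4, B3–B5, B2–B6, B1–B7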